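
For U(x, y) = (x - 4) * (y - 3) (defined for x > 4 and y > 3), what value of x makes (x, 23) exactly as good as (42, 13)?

U(42, 13) = 380.
Set U(x, 23) = 380 and solve.
With y = 23: (23 − 3) = 20, so (x − 4) = 380/20 = 19.
So x = 4 + 19 = 23.
Check: U(23, 23) = 380.

x = 23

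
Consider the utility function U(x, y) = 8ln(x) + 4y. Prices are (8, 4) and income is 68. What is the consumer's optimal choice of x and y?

MU_x = 8/x, MU_y = 4.
MRS = 8/x ÷ 4.
Tangency: set MRS = p_x/p_y = 8/4 = 2.
MRS depends only on x: 2/x = 2 ⇒ x* = 2/2 = 1.
From the budget, 4·y = 68 − 8·1 = 60, so y* = 15.

x* = 1, y* = 15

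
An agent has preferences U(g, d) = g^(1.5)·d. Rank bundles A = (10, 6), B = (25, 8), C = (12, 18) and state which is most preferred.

Bundle B

Evaluate utility at each bundle:
U(A) = 189.737.
U(B) = 1000.000.
U(C) = 748.246.
Highest utility is B, so B ≻ C ≻ A.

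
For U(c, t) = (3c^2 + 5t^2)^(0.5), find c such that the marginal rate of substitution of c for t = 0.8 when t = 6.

For CES with ρ = 2, MRS = (3/5)·(t/c)^(-1).
Setting (3/5)·(6/c)^(-1) = 0.8 gives (6/c)^(-1) = 4/3, so 6/c = 0.75 and c = 8.

c = 8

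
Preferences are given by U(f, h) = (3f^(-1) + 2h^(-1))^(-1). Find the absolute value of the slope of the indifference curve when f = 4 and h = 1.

For CES with ρ = -1, MRS = (3/2)·(h/f)^2.
At (4, 1): MRS = 3/32.
That is, one extra unit of f is worth 3/32 units of h at the margin.

MRS = 3/32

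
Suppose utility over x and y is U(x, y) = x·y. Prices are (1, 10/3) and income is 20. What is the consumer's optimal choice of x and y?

x* = 10, y* = 3

MU_x = y and MU_y = x.
MRS = MU_x/MU_y = y/x.
Tangency: set MRS = p_x/p_y = 1/(10/3) = 0.3.
So y/x = 0.3, i.e. y = 0.3·x.
Substitute into the budget 1·x + (10/3)·y = 20: 2·x = 20, so x* = 10.
Then y* = 0.3·10 = 3.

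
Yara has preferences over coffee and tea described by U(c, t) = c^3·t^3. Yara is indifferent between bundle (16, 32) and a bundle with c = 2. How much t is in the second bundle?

U(16, 32) = 134217728.
Set U(2, t) = 134217728 and solve.
With c = 2: 2^3 = 8, so t^3 = 134217728/8 = 16777216; taking the cube root, t = 256.
Check: U(2, 256) = 134217728.

t = 256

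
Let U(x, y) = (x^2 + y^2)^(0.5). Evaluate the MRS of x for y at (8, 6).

MRS = 4/3

For CES with ρ = 2, MRS = (y/x)^(-1).
At (8, 6): MRS = 4/3.
The indifference curve has slope −4/3 at this bundle.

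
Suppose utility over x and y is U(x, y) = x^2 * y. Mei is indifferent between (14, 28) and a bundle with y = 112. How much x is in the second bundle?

U(14, 28) = 5488.
Set U(x, 112) = 5488 and solve.
With y = 112: x^2 = 5488/112 = 49; taking the square root, x = 7.
Check: U(7, 112) = 5488.

x = 7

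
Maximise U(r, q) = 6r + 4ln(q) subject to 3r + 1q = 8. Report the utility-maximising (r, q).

MU_r = 6, MU_q = 4/q.
MRS = 6 ÷ (4/q).
Tangency: set MRS = p_r/p_q = 3/1 = 3.
MRS depends only on q: 1.5·q = 3 ⇒ q* = 3/1.5 = 2.
From the budget, 3·r = 8 − 1·2 = 6, so r* = 2.

r* = 2, q* = 2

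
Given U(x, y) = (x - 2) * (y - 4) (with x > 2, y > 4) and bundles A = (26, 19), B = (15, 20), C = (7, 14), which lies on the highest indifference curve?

Bundle A

Evaluate utility at each bundle:
U(A) = 360.
U(B) = 208.
U(C) = 50.
Highest utility is A, so A ≻ B ≻ C.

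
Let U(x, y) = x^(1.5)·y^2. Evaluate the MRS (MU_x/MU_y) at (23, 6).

MRS = 9/46

MU_x = 1.5·√x·y^2 and MU_y = 2·x^(1.5)·y.
MRS = MU_x/MU_y = (0.75)·y/x.
At (23, 6): MRS = 9/46.
So at (23, 6) the consumer would give up 9/46 units of y for one more unit of x.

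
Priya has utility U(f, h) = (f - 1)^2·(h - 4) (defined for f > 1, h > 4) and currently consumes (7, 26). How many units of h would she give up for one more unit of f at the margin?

MRS = 22/3

MU_f = 2·(f−1)·(h−4), MU_h = (f−1)^2.
MRS = (2/1)·(h−4)/(f−1).
At (7, 26): MRS = 22/3.
The indifference curve has slope −22/3 at this bundle.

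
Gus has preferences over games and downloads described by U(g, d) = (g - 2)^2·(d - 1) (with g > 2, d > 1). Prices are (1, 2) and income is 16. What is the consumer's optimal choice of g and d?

g* = 10, d* = 3

MU_g = 2·(g−2)·(d−1), MU_d = (g−2)^2.
MRS = (2/1)·(d−1)/(g−2).
Tangency: set MRS = p_g/p_d = 1/2 = 0.5.
So (2/1)·(d − 1)/(g − 2) = 0.5, i.e. (d − 1) = 0.25·(g − 2).
Rewrite the budget in excess-of-subsistence terms: 1·(g − 2) + 2·(d − 1) = 16 − 1·2 − 2·1 = 12.
Substituting, 1.5·(g − 2) = 12, so g − 2 = 8 and g* = 10.
Then d − 1 = 0.25·8 = 2, so d* = 3.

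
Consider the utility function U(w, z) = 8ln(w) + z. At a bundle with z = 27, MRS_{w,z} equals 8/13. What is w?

w = 13

MU_w = 8/w, MU_z = 1.
MRS = 8/w ÷ 1.
MRS depends only on w: 8/w = 8/13 ⇒ w = 8/(8/13) = 13.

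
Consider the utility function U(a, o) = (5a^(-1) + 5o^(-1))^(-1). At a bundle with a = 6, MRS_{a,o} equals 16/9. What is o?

o = 8

For CES with ρ = -1, MRS = (o/a)^2.
Setting (o/6)^2 = 16/9 gives o/6 = 4/3 and o = 8.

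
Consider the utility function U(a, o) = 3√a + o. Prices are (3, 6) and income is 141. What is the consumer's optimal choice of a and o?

a* = 9, o* = 19

MU_a = 3/(2√a), MU_o = 1.
MRS = 3/(2√a) ÷ 1.
Tangency: set MRS = p_a/p_o = 3/6 = 0.5.
MRS depends only on a: 1.5/√a = 0.5 ⇒ √a = 1.5/0.5 = 3 ⇒ a* = 9.
From the budget, 6·o = 141 − 3·9 = 114, so o* = 19.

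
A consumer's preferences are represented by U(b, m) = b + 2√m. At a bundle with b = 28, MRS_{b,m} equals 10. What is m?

MU_b = 1, MU_m = 2/(2√m).
MRS = 1 ÷ (2/(2√m)).
MRS depends only on m: √m = 10 ⇒ √m = 10 ⇒ m = 100.

m = 100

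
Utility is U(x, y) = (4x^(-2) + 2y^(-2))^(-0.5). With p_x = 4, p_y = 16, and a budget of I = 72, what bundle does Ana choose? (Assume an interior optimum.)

x* = 6, y* = 3

For CES with ρ = -2, MRS = (4/2)·(y/x)^3.
Tangency: set MRS = p_x/p_y = 4/16 = 0.25.
So (y/x)^3 = 0.125; taking the cube root, y/x = 0.5, i.e. y = 0.5·x.
Substitute into the budget 4·x + 16·y = 72: 12·x = 72, so x* = 6 and y* = 0.5·6 = 3.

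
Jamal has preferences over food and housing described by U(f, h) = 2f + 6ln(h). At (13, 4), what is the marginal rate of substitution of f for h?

MU_f = 2, MU_h = 6/h.
MRS = 2 ÷ (6/h).
At (13, 4): MRS = 4/3.
The indifference curve has slope −4/3 at this bundle.

MRS = 4/3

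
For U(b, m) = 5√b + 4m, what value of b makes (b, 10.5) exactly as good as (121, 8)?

b = 81

U(121, 8) = 87.
Set U(b, 10.5) = 87 and solve.
With m = 10.5: 5√b = 87 − 4·10.5 = 45, so √b = 9 and b = 81.
Check: U(81, 10.5) = 87.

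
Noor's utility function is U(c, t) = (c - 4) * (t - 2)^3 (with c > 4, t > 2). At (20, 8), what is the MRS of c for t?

MRS = 0.125

MU_c = (t−2)^3, MU_t = 3·(c−4)·(t−2)^2.
MRS = (1/3)·(t−2)/(c−4).
At (20, 8): MRS = 0.125.
That is, one extra unit of c is worth 0.125 units of t at the margin.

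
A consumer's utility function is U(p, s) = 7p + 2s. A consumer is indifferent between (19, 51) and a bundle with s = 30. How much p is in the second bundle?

p = 25

U(19, 51) = 235.
Set U(p, 30) = 235 and solve.
7p + 2·30 = 235 ⇒ 7p = 175 ⇒ p = 25.
Check: U(25, 30) = 235.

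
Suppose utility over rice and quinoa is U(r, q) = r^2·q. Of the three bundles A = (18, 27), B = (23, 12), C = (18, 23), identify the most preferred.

Evaluate utility at each bundle:
U(A) = 8748.
U(B) = 6348.
U(C) = 7452.
Highest utility is A, so A ≻ C ≻ B.

Bundle A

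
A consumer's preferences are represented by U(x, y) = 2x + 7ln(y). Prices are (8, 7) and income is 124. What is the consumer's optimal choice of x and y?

x* = 12, y* = 4

MU_x = 2, MU_y = 7/y.
MRS = 2 ÷ (7/y).
Tangency: set MRS = p_x/p_y = 8/7.
MRS depends only on y: (2/7)·y = 8/7 ⇒ y* = (8/7)/(2/7) = 4.
From the budget, 8·x = 124 − 7·4 = 96, so x* = 12.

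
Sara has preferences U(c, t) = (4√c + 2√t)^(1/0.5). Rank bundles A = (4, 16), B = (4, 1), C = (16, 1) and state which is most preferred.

Evaluate utility at each bundle:
U(A) = 256.000.
U(B) = 100.000.
U(C) = 324.000.
Highest utility is C, so C ≻ A ≻ B.

Bundle C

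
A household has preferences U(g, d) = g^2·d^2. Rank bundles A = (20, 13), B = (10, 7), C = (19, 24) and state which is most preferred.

Bundle C

Evaluate utility at each bundle:
U(A) = 67600.
U(B) = 4900.
U(C) = 207936.
Highest utility is C, so C ≻ A ≻ B.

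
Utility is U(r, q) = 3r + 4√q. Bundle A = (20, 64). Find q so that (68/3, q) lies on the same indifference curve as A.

q = 36

U(20, 64) = 92.
Set U(68/3, q) = 92 and solve.
With r = 68/3: 4√q = 92 − 3·68/3 = 24, so √q = 6 and q = 36.
Check: U(68/3, 36) = 92.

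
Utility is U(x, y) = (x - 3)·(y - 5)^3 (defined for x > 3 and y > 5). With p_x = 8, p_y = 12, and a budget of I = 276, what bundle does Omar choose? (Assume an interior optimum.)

MU_x = (y−5)^3, MU_y = 3·(x−3)·(y−5)^2.
MRS = (1/3)·(y−5)/(x−3).
Tangency: set MRS = p_x/p_y = 8/12 = 2/3.
So (1/3)·(y − 5)/(x − 3) = 2/3, i.e. (y − 5) = 2·(x − 3).
Rewrite the budget in excess-of-subsistence terms: 8·(x − 3) + 12·(y − 5) = 276 − 8·3 − 12·5 = 192.
Substituting, 32·(x − 3) = 192, so x − 3 = 6 and x* = 9.
Then y − 5 = 2·6 = 12, so y* = 17.

x* = 9, y* = 17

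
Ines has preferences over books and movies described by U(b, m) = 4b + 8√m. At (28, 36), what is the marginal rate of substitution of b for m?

MU_b = 4, MU_m = 8/(2√m).
MRS = 4 ÷ (8/(2√m)).
At (28, 36): MRS = 6.
So at (28, 36) the consumer would give up 6 units of m for one more unit of b.

MRS = 6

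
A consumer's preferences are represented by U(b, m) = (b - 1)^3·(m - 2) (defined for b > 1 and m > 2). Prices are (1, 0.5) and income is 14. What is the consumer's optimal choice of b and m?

MU_b = 3·(b−1)^2·(m−2), MU_m = (b−1)^3.
MRS = (3/1)·(m−2)/(b−1).
Tangency: set MRS = p_b/p_m = 1/0.5 = 2.
So (3/1)·(m − 2)/(b − 1) = 2, i.e. (m − 2) = (2/3)·(b − 1).
Rewrite the budget in excess-of-subsistence terms: 1·(b − 1) + 0.5·(m − 2) = 14 − 1·1 − 0.5·2 = 12.
Substituting, (4/3)·(b − 1) = 12, so b − 1 = 9 and b* = 10.
Then m − 2 = (2/3)·9 = 6, so m* = 8.

b* = 10, m* = 8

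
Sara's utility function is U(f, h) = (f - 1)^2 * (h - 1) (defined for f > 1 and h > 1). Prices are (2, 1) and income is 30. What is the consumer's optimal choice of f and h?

MU_f = 2·(f−1)·(h−1), MU_h = (f−1)^2.
MRS = (2/1)·(h−1)/(f−1).
Tangency: set MRS = p_f/p_h = 2/1 = 2.
So (2/1)·(h − 1)/(f − 1) = 2, i.e. (h − 1) = (f − 1).
Rewrite the budget in excess-of-subsistence terms: 2·(f − 1) + 1·(h − 1) = 30 − 2·1 − 1·1 = 27.
Substituting, 3·(f − 1) = 27, so f − 1 = 9 and f* = 10.
Then h − 1 = 9, so h* = 10.

f* = 10, h* = 10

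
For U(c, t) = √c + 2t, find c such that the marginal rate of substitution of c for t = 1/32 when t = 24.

MU_c = 1/(2√c), MU_t = 2.
MRS = 1/(2√c) ÷ 2.
MRS depends only on c: 0.25/√c = 1/32 ⇒ √c = 0.25/(1/32) = 8 ⇒ c = 64.

c = 64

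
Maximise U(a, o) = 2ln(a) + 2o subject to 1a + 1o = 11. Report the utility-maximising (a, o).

MU_a = 2/a, MU_o = 2.
MRS = 2/a ÷ 2.
Tangency: set MRS = p_a/p_o = 1/1 = 1.
MRS depends only on a: 1/a = 1 ⇒ a* = 1/1 = 1.
From the budget, 1·o = 11 − 1·1 = 10, so o* = 10.

a* = 1, o* = 10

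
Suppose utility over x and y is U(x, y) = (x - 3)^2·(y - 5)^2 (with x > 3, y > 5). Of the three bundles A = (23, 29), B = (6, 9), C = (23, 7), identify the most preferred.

Bundle A

Evaluate utility at each bundle:
U(A) = 230400.
U(B) = 144.
U(C) = 1600.
Highest utility is A, so A ≻ C ≻ B.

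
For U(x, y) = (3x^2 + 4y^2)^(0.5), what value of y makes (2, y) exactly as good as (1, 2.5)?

U depends on (x, y) only through S = 3x^2 + 4y^2, so equal utility means equal S. At (1, 2.5): S = 28.
With x = 2: 3·2^2 = 12, so 4y^2 = 28 − 12 = 16, i.e. y^2 = 4.
Hence y = √4 = 2.
Check: U(2, 2) = 5.2915.

y = 2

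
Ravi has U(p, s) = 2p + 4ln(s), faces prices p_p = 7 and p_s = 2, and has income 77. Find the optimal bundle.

p* = 9, s* = 7

MU_p = 2, MU_s = 4/s.
MRS = 2 ÷ (4/s).
Tangency: set MRS = p_p/p_s = 7/2 = 3.5.
MRS depends only on s: 0.5·s = 3.5 ⇒ s* = 3.5/0.5 = 7.
From the budget, 7·p = 77 − 2·7 = 63, so p* = 9.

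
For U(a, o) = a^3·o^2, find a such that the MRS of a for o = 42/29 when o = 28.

a = 29

MU_a = 3·a^2·o^2 and MU_o = 2·a^3·o.
MRS = MU_a/MU_o = (3/2)·o/a.
Substitute o = 28: MRS = 42/a. Setting 42/a = 42/29 gives a = 42/(42/29) = 29.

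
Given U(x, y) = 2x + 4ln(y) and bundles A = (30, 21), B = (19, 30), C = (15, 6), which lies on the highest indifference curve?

Bundle A

Evaluate utility at each bundle:
U(A) = 72.178.
U(B) = 51.605.
U(C) = 37.167.
Highest utility is A, so A ≻ B ≻ C.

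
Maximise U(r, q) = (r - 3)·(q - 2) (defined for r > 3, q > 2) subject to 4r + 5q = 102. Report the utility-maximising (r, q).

MU_r = (q−2), MU_q = (r−3).
MRS = (q−2)/(r−3).
Tangency: set MRS = p_r/p_q = 4/5 = 0.8.
So (q − 2)/(r − 3) = 0.8, i.e. (q − 2) = 0.8·(r − 3).
Rewrite the budget in excess-of-subsistence terms: 4·(r − 3) + 5·(q − 2) = 102 − 4·3 − 5·2 = 80.
Substituting, 8·(r − 3) = 80, so r − 3 = 10 and r* = 13.
Then q − 2 = 0.8·10 = 8, so q* = 10.

r* = 13, q* = 10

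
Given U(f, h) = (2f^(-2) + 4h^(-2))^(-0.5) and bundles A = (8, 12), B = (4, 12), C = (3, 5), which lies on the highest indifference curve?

Evaluate utility at each bundle:
U(A) = 4.116.
U(B) = 2.558.
U(C) = 1.617.
Highest utility is A, so A ≻ B ≻ C.

Bundle A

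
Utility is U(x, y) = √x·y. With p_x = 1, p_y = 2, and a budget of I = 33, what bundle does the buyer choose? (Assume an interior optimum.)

x* = 11, y* = 11

MU_x = 0.5·x^(-0.5)·y and MU_y = √x.
MRS = MU_x/MU_y = (0.5)·y/x.
Tangency: set MRS = p_x/p_y = 1/2 = 0.5.
So (0.5)·y/x = 0.5, i.e. y = x.
Substitute into the budget 1·x + 2·y = 33: 3·x = 33, so x* = 11.
Then y* = 11.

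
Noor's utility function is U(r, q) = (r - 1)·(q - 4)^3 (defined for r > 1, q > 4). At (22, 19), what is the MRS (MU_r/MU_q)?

MU_r = (q−4)^3, MU_q = 3·(r−1)·(q−4)^2.
MRS = (1/3)·(q−4)/(r−1).
At (22, 19): MRS = 5/21.
The indifference curve has slope −5/21 at this bundle.

MRS = 5/21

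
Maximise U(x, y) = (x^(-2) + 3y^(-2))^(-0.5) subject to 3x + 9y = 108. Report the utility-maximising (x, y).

x* = 9, y* = 9

For CES with ρ = -2, MRS = (1/3)·(y/x)^3.
Tangency: set MRS = p_x/p_y = 3/9 = 1/3.
So (y/x)^3 = 1; taking the cube root, y/x = 1, i.e. y = x.
Substitute into the budget 3·x + 9·y = 108: 12·x = 108, so x* = 9 and y* = 9.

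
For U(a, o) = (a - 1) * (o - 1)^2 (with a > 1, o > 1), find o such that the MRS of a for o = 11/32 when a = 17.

MU_a = (o−1)^2, MU_o = 2·(a−1)·(o−1).
MRS = (1/2)·(o−1)/(a−1).
Substitute a = 17: MRS = (o − 1)/32. Setting this equal to 11/32 gives o − 1 = (11/32)·32 = 11, so o = 12.

o = 12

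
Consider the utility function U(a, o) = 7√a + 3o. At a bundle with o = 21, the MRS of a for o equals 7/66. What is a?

MU_a = 7/(2√a), MU_o = 3.
MRS = 7/(2√a) ÷ 3.
MRS depends only on a: (7/6)/√a = 7/66 ⇒ √a = (7/6)/(7/66) = 11 ⇒ a = 121.

a = 121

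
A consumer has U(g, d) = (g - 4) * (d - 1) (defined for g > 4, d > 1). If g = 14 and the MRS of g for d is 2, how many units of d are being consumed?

d = 21

MU_g = (d−1), MU_d = (g−4).
MRS = (d−1)/(g−4).
Substitute g = 14: MRS = (d − 1)/10. Setting this equal to 2 gives d − 1 = 2·10 = 20, so d = 21.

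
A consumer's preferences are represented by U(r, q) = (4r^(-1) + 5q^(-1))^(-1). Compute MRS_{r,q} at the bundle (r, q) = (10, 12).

MRS = 144/125

For CES with ρ = -1, MRS = (4/5)·(q/r)^2.
At (10, 12): MRS = 144/125.
The indifference curve has slope −144/125 at this bundle.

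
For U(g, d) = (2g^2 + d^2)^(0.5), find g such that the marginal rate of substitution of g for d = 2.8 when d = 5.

For CES with ρ = 2, MRS = (2/1)·(d/g)^(-1).
Setting (2/1)·(5/g)^(-1) = 2.8 gives (5/g)^(-1) = 1.4, so 5/g = 5/7 and g = 7.

g = 7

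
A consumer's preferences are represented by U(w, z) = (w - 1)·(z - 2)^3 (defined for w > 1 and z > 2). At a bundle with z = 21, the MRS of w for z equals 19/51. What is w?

w = 18

MU_w = (z−2)^3, MU_z = 3·(w−1)·(z−2)^2.
MRS = (1/3)·(z−2)/(w−1).
Substitute z = 21: MRS = (19/3)/(w − 1). Setting this equal to 19/51 gives w − 1 = (19/3)/(19/51) = 17, so w = 18.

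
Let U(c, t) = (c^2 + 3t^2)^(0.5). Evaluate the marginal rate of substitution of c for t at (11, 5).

For CES with ρ = 2, MRS = (1/3)·(t/c)^(-1).
At (11, 5): MRS = 11/15.
The indifference curve has slope −11/15 at this bundle.

MRS = 11/15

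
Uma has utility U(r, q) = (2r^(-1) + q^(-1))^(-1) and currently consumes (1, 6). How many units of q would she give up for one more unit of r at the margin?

For CES with ρ = -1, MRS = (2/1)·(q/r)^2.
At (1, 6): MRS = 72.
The indifference curve has slope −72 at this bundle.

MRS = 72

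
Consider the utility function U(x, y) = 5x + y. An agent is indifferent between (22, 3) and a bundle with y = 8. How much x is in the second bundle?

x = 21

U(22, 3) = 113.
Set U(x, 8) = 113 and solve.
5x + 8 = 113 ⇒ 5x = 105 ⇒ x = 21.
Check: U(21, 8) = 113.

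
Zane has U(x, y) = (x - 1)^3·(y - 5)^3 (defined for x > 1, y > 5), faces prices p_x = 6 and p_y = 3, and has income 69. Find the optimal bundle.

x* = 5, y* = 13

MU_x = 3·(x−1)^2·(y−5)^3, MU_y = 3·(x−1)^3·(y−5)^2.
MRS = (y−5)/(x−1).
Tangency: set MRS = p_x/p_y = 6/3 = 2.
So (y − 5)/(x − 1) = 2, i.e. (y − 5) = 2·(x − 1).
Rewrite the budget in excess-of-subsistence terms: 6·(x − 1) + 3·(y − 5) = 69 − 6·1 − 3·5 = 48.
Substituting, 12·(x − 1) = 48, so x − 1 = 4 and x* = 5.
Then y − 5 = 2·4 = 8, so y* = 13.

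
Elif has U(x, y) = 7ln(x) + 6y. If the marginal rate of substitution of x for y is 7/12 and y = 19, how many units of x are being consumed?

MU_x = 7/x, MU_y = 6.
MRS = 7/x ÷ 6.
MRS depends only on x: (7/6)/x = 7/12 ⇒ x = (7/6)/(7/12) = 2.

x = 2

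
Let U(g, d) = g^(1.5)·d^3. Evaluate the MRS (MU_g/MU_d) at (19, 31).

MU_g = 1.5·√g·d^3 and MU_d = 3·g^(1.5)·d^2.
MRS = MU_g/MU_d = (0.5)·d/g.
At (19, 31): MRS = 31/38.
The indifference curve has slope −31/38 at this bundle.

MRS = 31/38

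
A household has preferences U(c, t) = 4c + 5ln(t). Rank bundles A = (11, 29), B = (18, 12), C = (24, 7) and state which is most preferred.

Evaluate utility at each bundle:
U(A) = 60.836.
U(B) = 84.425.
U(C) = 105.730.
Highest utility is C, so C ≻ B ≻ A.

Bundle C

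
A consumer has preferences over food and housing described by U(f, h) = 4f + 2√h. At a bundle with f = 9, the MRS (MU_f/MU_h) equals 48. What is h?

MU_f = 4, MU_h = 2/(2√h).
MRS = 4 ÷ (2/(2√h)).
MRS depends only on h: 4·√h = 48 ⇒ √h = 48/4 = 12 ⇒ h = 144.

h = 144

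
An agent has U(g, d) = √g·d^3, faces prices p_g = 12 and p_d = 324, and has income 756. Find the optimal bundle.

g* = 9, d* = 2

MU_g = 0.5·g^(-0.5)·d^3 and MU_d = 3·√g·d^2.
MRS = MU_g/MU_d = (1/6)·d/g.
Tangency: set MRS = p_g/p_d = 12/324 = 1/27.
So (1/6)·d/g = 1/27, i.e. d = (2/9)·g.
Substitute into the budget 12·g + 324·d = 756: 84·g = 756, so g* = 9.
Then d* = (2/9)·9 = 2.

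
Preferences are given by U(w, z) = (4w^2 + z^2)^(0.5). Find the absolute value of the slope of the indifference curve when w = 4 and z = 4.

For CES with ρ = 2, MRS = (4/1)·(z/w)^(-1).
At (4, 4): MRS = 4.
So at (4, 4) the consumer would give up 4 units of z for one more unit of w.

MRS = 4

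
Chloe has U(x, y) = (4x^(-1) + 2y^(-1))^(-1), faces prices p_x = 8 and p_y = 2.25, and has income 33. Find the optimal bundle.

For CES with ρ = -1, MRS = (4/2)·(y/x)^2.
Tangency: set MRS = p_x/p_y = 8/2.25 = 32/9.
So (y/x)^2 = 16/9; taking the square root, y/x = 4/3, i.e. y = (4/3)·x.
Substitute into the budget 8·x + 2.25·y = 33: 11·x = 33, so x* = 3 and y* = (4/3)·3 = 4.

x* = 3, y* = 4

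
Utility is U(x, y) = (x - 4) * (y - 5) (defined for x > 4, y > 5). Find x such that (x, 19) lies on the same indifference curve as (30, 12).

U(30, 12) = 182.
Set U(x, 19) = 182 and solve.
With y = 19: (19 − 5) = 14, so (x − 4) = 182/14 = 13.
So x = 4 + 13 = 17.
Check: U(17, 19) = 182.

x = 17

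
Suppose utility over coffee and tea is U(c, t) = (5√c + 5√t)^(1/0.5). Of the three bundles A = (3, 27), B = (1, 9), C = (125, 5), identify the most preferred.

Evaluate utility at each bundle:
U(A) = 1200.000.
U(B) = 400.000.
U(C) = 4500.000.
Highest utility is C, so C ≻ A ≻ B.

Bundle C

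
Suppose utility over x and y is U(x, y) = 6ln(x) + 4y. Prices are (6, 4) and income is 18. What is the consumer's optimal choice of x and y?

x* = 1, y* = 3

MU_x = 6/x, MU_y = 4.
MRS = 6/x ÷ 4.
Tangency: set MRS = p_x/p_y = 6/4 = 1.5.
MRS depends only on x: 1.5/x = 1.5 ⇒ x* = 1.5/1.5 = 1.
From the budget, 4·y = 18 − 6·1 = 12, so y* = 3.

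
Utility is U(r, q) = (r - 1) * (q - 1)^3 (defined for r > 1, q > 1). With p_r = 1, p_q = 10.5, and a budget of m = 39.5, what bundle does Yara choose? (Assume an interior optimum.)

MU_r = (q−1)^3, MU_q = 3·(r−1)·(q−1)^2.
MRS = (1/3)·(q−1)/(r−1).
Tangency: set MRS = p_r/p_q = 1/10.5 = 2/21.
So (1/3)·(q − 1)/(r − 1) = 2/21, i.e. (q − 1) = (2/7)·(r − 1).
Rewrite the budget in excess-of-subsistence terms: 1·(r − 1) + 10.5·(q − 1) = 39.5 − 1·1 − 10.5·1 = 28.
Substituting, 4·(r − 1) = 28, so r − 1 = 7 and r* = 8.
Then q − 1 = (2/7)·7 = 2, so q* = 3.

r* = 8, q* = 3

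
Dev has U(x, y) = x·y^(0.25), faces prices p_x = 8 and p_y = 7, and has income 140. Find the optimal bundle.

MU_x = y^(0.25) and MU_y = 0.25·x·y^(-0.75).
MRS = MU_x/MU_y = (4)·y/x.
Tangency: set MRS = p_x/p_y = 8/7.
So (4)·y/x = 8/7, i.e. y = (2/7)·x.
Substitute into the budget 8·x + 7·y = 140: 10·x = 140, so x* = 14.
Then y* = (2/7)·14 = 4.

x* = 14, y* = 4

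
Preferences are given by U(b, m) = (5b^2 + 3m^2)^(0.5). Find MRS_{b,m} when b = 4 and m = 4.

MRS = 5/3

For CES with ρ = 2, MRS = (5/3)·(m/b)^(-1).
At (4, 4): MRS = 5/3.
That is, one extra unit of b is worth 5/3 units of m at the margin.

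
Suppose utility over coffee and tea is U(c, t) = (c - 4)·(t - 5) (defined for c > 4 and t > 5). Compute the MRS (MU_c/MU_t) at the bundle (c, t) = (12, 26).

MU_c = (t−5), MU_t = (c−4).
MRS = (t−5)/(c−4).
At (12, 26): MRS = 2.625.
The indifference curve has slope −2.625 at this bundle.

MRS = 2.625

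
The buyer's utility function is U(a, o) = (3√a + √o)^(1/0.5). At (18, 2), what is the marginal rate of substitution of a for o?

MRS = 1

For CES with ρ = 0.5, MRS = (3/1)·√(o/a).
At (18, 2): MRS = 1.
So at (18, 2) the consumer would give up 1 units of o for one more unit of a.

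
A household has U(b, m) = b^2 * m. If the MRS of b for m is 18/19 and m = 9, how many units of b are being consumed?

b = 19

MU_b = 2·b·m and MU_m = b^2.
MRS = MU_b/MU_m = (2/1)·m/b.
Substitute m = 9: MRS = 18/b. Setting 18/b = 18/19 gives b = 18/(18/19) = 19.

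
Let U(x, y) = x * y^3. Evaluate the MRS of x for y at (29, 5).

MU_x = y^3 and MU_y = 3·x·y^2.
MRS = MU_x/MU_y = (1/3)·y/x.
At (29, 5): MRS = 5/87.
So at (29, 5) the consumer would give up 5/87 units of y for one more unit of x.

MRS = 5/87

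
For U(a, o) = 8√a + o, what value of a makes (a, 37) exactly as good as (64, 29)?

a = 49

U(64, 29) = 93.
Set U(a, 37) = 93 and solve.
With o = 37: 8√a = 93 − 37 = 56, so √a = 7 and a = 49.
Check: U(49, 37) = 93.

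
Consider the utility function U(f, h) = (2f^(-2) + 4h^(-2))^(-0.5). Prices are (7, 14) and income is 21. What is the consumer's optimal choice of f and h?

For CES with ρ = -2, MRS = (2/4)·(h/f)^3.
Tangency: set MRS = p_f/p_h = 7/14 = 0.5.
So (h/f)^3 = 1; taking the cube root, h/f = 1, i.e. h = f.
Substitute into the budget 7·f + 14·h = 21: 21·f = 21, so f* = 1 and h* = 1.

f* = 1, h* = 1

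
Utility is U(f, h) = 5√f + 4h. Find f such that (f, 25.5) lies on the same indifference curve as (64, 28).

f = 100

U(64, 28) = 152.
Set U(f, 25.5) = 152 and solve.
With h = 25.5: 5√f = 152 − 4·25.5 = 50, so √f = 10 and f = 100.
Check: U(100, 25.5) = 152.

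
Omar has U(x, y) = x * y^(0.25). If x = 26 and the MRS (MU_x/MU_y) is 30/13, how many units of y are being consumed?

y = 15

MU_x = y^(0.25) and MU_y = 0.25·x·y^(-0.75).
MRS = MU_x/MU_y = (4)·y/x.
Substitute x = 26: MRS = y/6.5. Setting y/6.5 = 30/13 gives y = (30/13)·6.5 = 15.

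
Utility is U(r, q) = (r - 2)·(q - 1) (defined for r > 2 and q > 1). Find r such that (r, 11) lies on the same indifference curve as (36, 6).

r = 19

U(36, 6) = 170.
Set U(r, 11) = 170 and solve.
With q = 11: (11 − 1) = 10, so (r − 2) = 170/10 = 17.
So r = 2 + 17 = 19.
Check: U(19, 11) = 170.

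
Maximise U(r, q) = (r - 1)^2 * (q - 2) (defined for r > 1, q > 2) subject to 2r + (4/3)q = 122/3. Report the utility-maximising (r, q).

r* = 13, q* = 11

MU_r = 2·(r−1)·(q−2), MU_q = (r−1)^2.
MRS = (2/1)·(q−2)/(r−1).
Tangency: set MRS = p_r/p_q = 2/(4/3) = 1.5.
So (2/1)·(q − 2)/(r − 1) = 1.5, i.e. (q − 2) = 0.75·(r − 1).
Rewrite the budget in excess-of-subsistence terms: 2·(r − 1) + (4/3)·(q − 2) = 122/3 − 2·1 − (4/3)·2 = 36.
Substituting, 3·(r − 1) = 36, so r − 1 = 12 and r* = 13.
Then q − 2 = 0.75·12 = 9, so q* = 11.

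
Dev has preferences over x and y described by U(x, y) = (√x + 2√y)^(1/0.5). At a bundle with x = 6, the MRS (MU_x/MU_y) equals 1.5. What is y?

y = 54

For CES with ρ = 0.5, MRS = (1/2)·√(y/x).
Setting (1/2)·√(y/6) = 1.5 gives √(y/6) = 3, so y/6 = 9 and y = 54.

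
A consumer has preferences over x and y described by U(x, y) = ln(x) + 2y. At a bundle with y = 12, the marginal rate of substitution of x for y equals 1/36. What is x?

MU_x = 1/x, MU_y = 2.
MRS = 1/x ÷ 2.
MRS depends only on x: 0.5/x = 1/36 ⇒ x = 0.5/(1/36) = 18.

x = 18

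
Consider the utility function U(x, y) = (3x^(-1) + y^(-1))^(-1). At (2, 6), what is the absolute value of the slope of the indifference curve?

For CES with ρ = -1, MRS = (3/1)·(y/x)^2.
At (2, 6): MRS = 27.
The indifference curve has slope −27 at this bundle.

MRS = 27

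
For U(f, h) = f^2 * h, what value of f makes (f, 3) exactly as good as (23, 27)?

U(23, 27) = 14283.
Set U(f, 3) = 14283 and solve.
With h = 3: f^2 = 14283/3 = 4761; taking the square root, f = 69.
Check: U(69, 3) = 14283.

f = 69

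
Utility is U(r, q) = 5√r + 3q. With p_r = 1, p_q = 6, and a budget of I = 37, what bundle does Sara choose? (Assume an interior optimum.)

r* = 25, q* = 2

MU_r = 5/(2√r), MU_q = 3.
MRS = 5/(2√r) ÷ 3.
Tangency: set MRS = p_r/p_q = 1/6.
MRS depends only on r: (5/6)/√r = 1/6 ⇒ √r = (5/6)/(1/6) = 5 ⇒ r* = 25.
From the budget, 6·q = 37 − 1·25 = 12, so q* = 2.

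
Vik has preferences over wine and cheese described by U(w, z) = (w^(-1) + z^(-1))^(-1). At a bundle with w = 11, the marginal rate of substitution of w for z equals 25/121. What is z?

For CES with ρ = -1, MRS = (z/w)^2.
Setting (z/11)^2 = 25/121 gives z/11 = 5/11 and z = 5.

z = 5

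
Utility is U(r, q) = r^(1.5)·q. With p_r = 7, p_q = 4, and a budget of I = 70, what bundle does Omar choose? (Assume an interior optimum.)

MU_r = 1.5·√r·q and MU_q = r^(1.5).
MRS = MU_r/MU_q = (1.5)·q/r.
Tangency: set MRS = p_r/p_q = 7/4 = 1.75.
So (1.5)·q/r = 1.75, i.e. q = (7/6)·r.
Substitute into the budget 7·r + 4·q = 70: (35/3)·r = 70, so r* = 6.
Then q* = (7/6)·6 = 7.

r* = 6, q* = 7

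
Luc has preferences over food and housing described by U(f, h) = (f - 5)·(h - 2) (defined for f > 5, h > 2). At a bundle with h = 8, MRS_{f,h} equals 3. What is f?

f = 7

MU_f = (h−2), MU_h = (f−5).
MRS = (h−2)/(f−5).
Substitute h = 8: MRS = 6/(f − 5). Setting this equal to 3 gives f − 5 = 6/3 = 2, so f = 7.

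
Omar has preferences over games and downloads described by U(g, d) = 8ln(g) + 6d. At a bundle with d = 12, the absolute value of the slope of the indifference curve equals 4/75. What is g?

g = 25

MU_g = 8/g, MU_d = 6.
MRS = 8/g ÷ 6.
MRS depends only on g: (4/3)/g = 4/75 ⇒ g = (4/3)/(4/75) = 25.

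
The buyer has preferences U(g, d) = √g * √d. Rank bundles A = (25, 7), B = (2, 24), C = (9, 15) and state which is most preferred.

Bundle A

Evaluate utility at each bundle:
U(A) = 13.229.
U(B) = 6.928.
U(C) = 11.619.
Highest utility is A, so A ≻ C ≻ B.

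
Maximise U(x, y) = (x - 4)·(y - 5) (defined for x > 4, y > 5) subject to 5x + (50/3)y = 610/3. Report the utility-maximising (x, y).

x* = 14, y* = 8

MU_x = (y−5), MU_y = (x−4).
MRS = (y−5)/(x−4).
Tangency: set MRS = p_x/p_y = 5/(50/3) = 0.3.
So (y − 5)/(x − 4) = 0.3, i.e. (y − 5) = 0.3·(x − 4).
Rewrite the budget in excess-of-subsistence terms: 5·(x − 4) + (50/3)·(y − 5) = 610/3 − 5·4 − (50/3)·5 = 100.
Substituting, 10·(x − 4) = 100, so x − 4 = 10 and x* = 14.
Then y − 5 = 0.3·10 = 3, so y* = 8.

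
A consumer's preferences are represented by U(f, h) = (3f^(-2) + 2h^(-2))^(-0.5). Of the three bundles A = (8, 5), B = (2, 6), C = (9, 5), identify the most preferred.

Evaluate utility at each bundle:
U(A) = 2.807.
U(B) = 1.114.
U(C) = 2.923.
Highest utility is C, so C ≻ A ≻ B.

Bundle C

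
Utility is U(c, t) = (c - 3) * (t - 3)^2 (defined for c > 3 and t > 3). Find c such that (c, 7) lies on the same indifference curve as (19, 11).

c = 67

U(19, 11) = 1024.
Set U(c, 7) = 1024 and solve.
With t = 7: (7 − 3)^2 = 16, so (c − 3) = 1024/16 = 64.
So c = 3 + 64 = 67.
Check: U(67, 7) = 1024.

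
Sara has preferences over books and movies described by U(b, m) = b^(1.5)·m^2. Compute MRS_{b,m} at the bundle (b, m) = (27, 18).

MU_b = 1.5·√b·m^2 and MU_m = 2·b^(1.5)·m.
MRS = MU_b/MU_m = (0.75)·m/b.
At (27, 18): MRS = 0.5.
So at (27, 18) the consumer would give up 0.5 units of m for one more unit of b.

MRS = 0.5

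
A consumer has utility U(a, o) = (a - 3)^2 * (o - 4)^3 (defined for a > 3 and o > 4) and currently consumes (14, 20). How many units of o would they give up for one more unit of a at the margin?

MU_a = 2·(a−3)·(o−4)^3, MU_o = 3·(a−3)^2·(o−4)^2.
MRS = (2/3)·(o−4)/(a−3).
At (14, 20): MRS = 32/33.
So at (14, 20) the consumer would give up 32/33 units of o for one more unit of a.

MRS = 32/33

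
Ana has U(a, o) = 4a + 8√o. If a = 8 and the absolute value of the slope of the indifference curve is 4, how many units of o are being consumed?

MU_a = 4, MU_o = 8/(2√o).
MRS = 4 ÷ (8/(2√o)).
MRS depends only on o: √o = 4 ⇒ √o = 4 ⇒ o = 16.

o = 16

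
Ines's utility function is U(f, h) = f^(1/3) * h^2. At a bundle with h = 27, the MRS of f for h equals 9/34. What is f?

MU_f = 1/3·f^(-2/3)·h^2 and MU_h = 2·f^(1/3)·h.
MRS = MU_f/MU_h = (1/6)·h/f.
Substitute h = 27: MRS = 4.5/f. Setting 4.5/f = 9/34 gives f = 4.5/(9/34) = 17.

f = 17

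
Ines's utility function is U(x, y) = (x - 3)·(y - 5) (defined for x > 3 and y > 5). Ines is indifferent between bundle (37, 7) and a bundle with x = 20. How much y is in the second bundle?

y = 9

U(37, 7) = 68.
Set U(20, y) = 68 and solve.
With x = 20: (20 − 3) = 17, so (y − 5) = 68/17 = 4.
So y = 5 + 4 = 9.
Check: U(20, 9) = 68.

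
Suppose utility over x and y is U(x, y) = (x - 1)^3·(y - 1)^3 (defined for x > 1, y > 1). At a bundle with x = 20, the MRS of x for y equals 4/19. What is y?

y = 5

MU_x = 3·(x−1)^2·(y−1)^3, MU_y = 3·(x−1)^3·(y−1)^2.
MRS = (y−1)/(x−1).
Substitute x = 20: MRS = (y − 1)/19. Setting this equal to 4/19 gives y − 1 = (4/19)·19 = 4, so y = 5.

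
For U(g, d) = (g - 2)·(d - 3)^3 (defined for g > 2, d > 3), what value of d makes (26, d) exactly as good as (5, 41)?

U(5, 41) = 164616.
Set U(26, d) = 164616 and solve.
With g = 26: (26 − 2) = 24, so (d − 3)^3 = 164616/24 = 6859.
Taking the cube root (with d > 3): d − 3 = 19, so d = 22.
Check: U(26, 22) = 164616.

d = 22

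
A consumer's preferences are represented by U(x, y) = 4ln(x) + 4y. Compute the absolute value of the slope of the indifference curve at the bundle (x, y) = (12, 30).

MU_x = 4/x, MU_y = 4.
MRS = 4/x ÷ 4.
At (12, 30): MRS = 1/12.
So at (12, 30) the consumer would give up 1/12 units of y for one more unit of x.

MRS = 1/12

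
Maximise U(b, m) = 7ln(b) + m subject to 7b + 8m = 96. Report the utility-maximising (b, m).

MU_b = 7/b, MU_m = 1.
MRS = 7/b ÷ 1.
Tangency: set MRS = p_b/p_m = 7/8 = 0.875.
MRS depends only on b: 7/b = 0.875 ⇒ b* = 7/0.875 = 8.
From the budget, 8·m = 96 − 7·8 = 40, so m* = 5.

b* = 8, m* = 5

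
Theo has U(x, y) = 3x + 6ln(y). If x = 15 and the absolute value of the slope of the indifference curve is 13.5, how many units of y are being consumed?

MU_x = 3, MU_y = 6/y.
MRS = 3 ÷ (6/y).
MRS depends only on y: 0.5·y = 13.5 ⇒ y = 13.5/0.5 = 27.

y = 27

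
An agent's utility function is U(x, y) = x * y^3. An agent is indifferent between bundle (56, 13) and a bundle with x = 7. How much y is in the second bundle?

y = 26

U(56, 13) = 123032.
Set U(7, y) = 123032 and solve.
With x = 7: y^3 = 123032/7 = 17576; taking the cube root, y = 26.
Check: U(7, 26) = 123032.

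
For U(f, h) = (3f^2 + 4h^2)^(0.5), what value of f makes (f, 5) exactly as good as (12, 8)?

f = 14

U depends on (f, h) only through S = 3f^2 + 4h^2, so equal utility means equal S. At (12, 8): S = 688.
With h = 5: 4·5^2 = 100, so 3f^2 = 688 − 100 = 588, i.e. f^2 = 196.
Hence f = √196 = 14.
Check: U(14, 5) = 26.2298.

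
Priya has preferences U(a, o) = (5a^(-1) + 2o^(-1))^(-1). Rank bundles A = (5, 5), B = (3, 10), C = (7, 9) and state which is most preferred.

Evaluate utility at each bundle:
U(A) = 0.714.
U(B) = 0.536.
U(C) = 1.068.
Highest utility is C, so C ≻ A ≻ B.

Bundle C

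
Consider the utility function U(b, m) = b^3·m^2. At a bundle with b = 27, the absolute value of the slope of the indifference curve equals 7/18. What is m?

MU_b = 3·b^2·m^2 and MU_m = 2·b^3·m.
MRS = MU_b/MU_m = (3/2)·m/b.
Substitute b = 27: MRS = m/18. Setting m/18 = 7/18 gives m = (7/18)·18 = 7.

m = 7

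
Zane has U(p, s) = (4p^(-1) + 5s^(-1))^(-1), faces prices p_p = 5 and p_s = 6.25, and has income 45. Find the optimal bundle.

p* = 4, s* = 4

For CES with ρ = -1, MRS = (4/5)·(s/p)^2.
Tangency: set MRS = p_p/p_s = 5/6.25 = 0.8.
So (s/p)^2 = 1; taking the square root, s/p = 1, i.e. s = p.
Substitute into the budget 5·p + 6.25·s = 45: 11.25·p = 45, so p* = 4 and s* = 4.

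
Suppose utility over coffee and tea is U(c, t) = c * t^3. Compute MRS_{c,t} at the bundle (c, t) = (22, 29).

MU_c = t^3 and MU_t = 3·c·t^2.
MRS = MU_c/MU_t = (1/3)·t/c.
At (22, 29): MRS = 29/66.
So at (22, 29) the consumer would give up 29/66 units of t for one more unit of c.

MRS = 29/66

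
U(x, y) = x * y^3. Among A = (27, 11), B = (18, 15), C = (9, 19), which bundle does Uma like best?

Evaluate utility at each bundle:
U(A) = 35937.
U(B) = 60750.
U(C) = 61731.
Highest utility is C, so C ≻ B ≻ A.

Bundle C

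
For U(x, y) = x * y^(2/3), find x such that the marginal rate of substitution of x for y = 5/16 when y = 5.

x = 24

MU_x = y^(2/3) and MU_y = 2/3·x·y^(-1/3).
MRS = MU_x/MU_y = (1.5)·y/x.
Substitute y = 5: MRS = 7.5/x. Setting 7.5/x = 5/16 gives x = 7.5/(5/16) = 24.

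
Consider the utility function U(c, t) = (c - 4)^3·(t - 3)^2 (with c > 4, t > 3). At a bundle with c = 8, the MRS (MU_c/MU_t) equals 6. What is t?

t = 19

MU_c = 3·(c−4)^2·(t−3)^2, MU_t = 2·(c−4)^3·(t−3).
MRS = (3/2)·(t−3)/(c−4).
Substitute c = 8: MRS = (t − 3)/(8/3). Setting this equal to 6 gives t − 3 = 6·(8/3) = 16, so t = 19.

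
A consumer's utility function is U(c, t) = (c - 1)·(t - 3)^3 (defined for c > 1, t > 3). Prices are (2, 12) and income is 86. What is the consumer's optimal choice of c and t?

MU_c = (t−3)^3, MU_t = 3·(c−1)·(t−3)^2.
MRS = (1/3)·(t−3)/(c−1).
Tangency: set MRS = p_c/p_t = 2/12 = 1/6.
So (1/3)·(t − 3)/(c − 1) = 1/6, i.e. (t − 3) = 0.5·(c − 1).
Rewrite the budget in excess-of-subsistence terms: 2·(c − 1) + 12·(t − 3) = 86 − 2·1 − 12·3 = 48.
Substituting, 8·(c − 1) = 48, so c − 1 = 6 and c* = 7.
Then t − 3 = 0.5·6 = 3, so t* = 6.

c* = 7, t* = 6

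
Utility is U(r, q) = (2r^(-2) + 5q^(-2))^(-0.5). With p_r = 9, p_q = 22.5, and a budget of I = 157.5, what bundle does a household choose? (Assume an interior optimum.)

r* = 5, q* = 5

For CES with ρ = -2, MRS = (2/5)·(q/r)^3.
Tangency: set MRS = p_r/p_q = 9/22.5 = 0.4.
So (q/r)^3 = 1; taking the cube root, q/r = 1, i.e. q = r.
Substitute into the budget 9·r + 22.5·q = 157.5: 31.5·r = 157.5, so r* = 5 and q* = 5.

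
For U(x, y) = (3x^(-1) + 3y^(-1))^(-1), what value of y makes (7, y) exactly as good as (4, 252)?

U depends on (x, y) only through S = 3x^(-1) + 3y^(-1), so equal utility means equal S. At (4, 252): S = 16/21.
With x = 7: 3·7^(-1) = 3/7, so 3y^(-1) = 16/21 − 3/7 = 1/3, i.e. y^(-1) = 1/9.
Hence y = 1/(1/9) = 9.
Check: U(7, 9) = 1.3125.

y = 9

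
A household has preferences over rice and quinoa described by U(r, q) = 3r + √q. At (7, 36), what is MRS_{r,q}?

MRS = 36

MU_r = 3, MU_q = 1/(2√q).
MRS = 3 ÷ (1/(2√q)).
At (7, 36): MRS = 36.
The indifference curve has slope −36 at this bundle.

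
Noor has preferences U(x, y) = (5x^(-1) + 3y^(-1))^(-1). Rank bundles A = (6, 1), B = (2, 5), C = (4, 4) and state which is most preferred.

Bundle C

Evaluate utility at each bundle:
U(A) = 0.261.
U(B) = 0.323.
U(C) = 0.500.
Highest utility is C, so C ≻ B ≻ A.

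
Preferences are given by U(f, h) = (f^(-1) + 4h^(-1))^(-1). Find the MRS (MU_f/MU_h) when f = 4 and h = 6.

MRS = 9/16

For CES with ρ = -1, MRS = (1/4)·(h/f)^2.
At (4, 6): MRS = 9/16.
That is, one extra unit of f is worth 9/16 units of h at the margin.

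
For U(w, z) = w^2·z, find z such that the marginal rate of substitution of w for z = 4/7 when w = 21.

z = 6

MU_w = 2·w·z and MU_z = w^2.
MRS = MU_w/MU_z = (2/1)·z/w.
Substitute w = 21: MRS = z/10.5. Setting z/10.5 = 4/7 gives z = (4/7)·10.5 = 6.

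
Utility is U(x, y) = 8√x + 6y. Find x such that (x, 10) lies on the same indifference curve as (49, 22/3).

x = 25

U(49, 22/3) = 100.
Set U(x, 10) = 100 and solve.
With y = 10: 8√x = 100 − 6·10 = 40, so √x = 5 and x = 25.
Check: U(25, 10) = 100.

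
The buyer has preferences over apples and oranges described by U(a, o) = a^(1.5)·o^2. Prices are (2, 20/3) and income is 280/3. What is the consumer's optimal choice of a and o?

MU_a = 1.5·√a·o^2 and MU_o = 2·a^(1.5)·o.
MRS = MU_a/MU_o = (0.75)·o/a.
Tangency: set MRS = p_a/p_o = 2/(20/3) = 0.3.
So (0.75)·o/a = 0.3, i.e. o = 0.4·a.
Substitute into the budget 2·a + (20/3)·o = 280/3: (14/3)·a = 280/3, so a* = 20.
Then o* = 0.4·20 = 8.

a* = 20, o* = 8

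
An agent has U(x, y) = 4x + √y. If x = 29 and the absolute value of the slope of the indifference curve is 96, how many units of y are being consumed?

MU_x = 4, MU_y = 1/(2√y).
MRS = 4 ÷ (1/(2√y)).
MRS depends only on y: 8·√y = 96 ⇒ √y = 96/8 = 12 ⇒ y = 144.

y = 144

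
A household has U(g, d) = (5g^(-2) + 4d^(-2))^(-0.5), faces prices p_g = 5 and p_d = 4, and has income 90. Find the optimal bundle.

For CES with ρ = -2, MRS = (5/4)·(d/g)^3.
Tangency: set MRS = p_g/p_d = 5/4 = 1.25.
So (d/g)^3 = 1; taking the cube root, d/g = 1, i.e. d = g.
Substitute into the budget 5·g + 4·d = 90: 9·g = 90, so g* = 10 and d* = 10.

g* = 10, d* = 10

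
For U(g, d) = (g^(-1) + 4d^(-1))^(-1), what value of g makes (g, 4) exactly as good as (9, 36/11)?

g = 3

U depends on (g, d) only through S = g^(-1) + 4d^(-1), so equal utility means equal S. At (9, 36/11): S = 4/3.
With d = 4: 4·4^(-1) = 1, so g^(-1) = 4/3 − 1 = 1/3.
Hence g = 1/(1/3) = 3.
Check: U(3, 4) = 0.75.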